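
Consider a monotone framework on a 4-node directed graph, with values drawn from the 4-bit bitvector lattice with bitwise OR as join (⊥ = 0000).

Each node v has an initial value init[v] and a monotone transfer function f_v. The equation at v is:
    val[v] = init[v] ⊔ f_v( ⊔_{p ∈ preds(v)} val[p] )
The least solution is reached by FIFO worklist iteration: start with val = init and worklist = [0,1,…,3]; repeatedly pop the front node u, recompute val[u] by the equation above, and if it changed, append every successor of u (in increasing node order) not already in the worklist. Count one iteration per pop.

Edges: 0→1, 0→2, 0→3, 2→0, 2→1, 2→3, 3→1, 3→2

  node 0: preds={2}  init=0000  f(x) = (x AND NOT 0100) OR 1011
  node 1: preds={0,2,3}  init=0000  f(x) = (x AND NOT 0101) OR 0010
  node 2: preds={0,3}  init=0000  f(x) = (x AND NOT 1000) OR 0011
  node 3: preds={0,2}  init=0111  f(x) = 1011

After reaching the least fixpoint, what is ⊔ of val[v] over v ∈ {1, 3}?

Iteration log — 7 steps:
  step 1. node 0  ⊔preds=0000  new=1011  old=0000  +wl: 
  step 2. node 1  ⊔preds=1111  new=1010  old=0000  +wl: 
  step 3. node 2  ⊔preds=1111  new=0111  old=0000  +wl: 0,1
  step 4. node 3  ⊔preds=1111  new=1111  old=0111  +wl: 2
  step 5. node 0  ⊔preds=0111  new=1011  stable
  step 6. node 1  ⊔preds=1111  new=1010  stable
  step 7. node 2  ⊔preds=1111  new=0111  stable

Least fixpoint reached:
  node 0: 1011
  node 1: 1010
  node 2: 0111
  node 3: 1111

1111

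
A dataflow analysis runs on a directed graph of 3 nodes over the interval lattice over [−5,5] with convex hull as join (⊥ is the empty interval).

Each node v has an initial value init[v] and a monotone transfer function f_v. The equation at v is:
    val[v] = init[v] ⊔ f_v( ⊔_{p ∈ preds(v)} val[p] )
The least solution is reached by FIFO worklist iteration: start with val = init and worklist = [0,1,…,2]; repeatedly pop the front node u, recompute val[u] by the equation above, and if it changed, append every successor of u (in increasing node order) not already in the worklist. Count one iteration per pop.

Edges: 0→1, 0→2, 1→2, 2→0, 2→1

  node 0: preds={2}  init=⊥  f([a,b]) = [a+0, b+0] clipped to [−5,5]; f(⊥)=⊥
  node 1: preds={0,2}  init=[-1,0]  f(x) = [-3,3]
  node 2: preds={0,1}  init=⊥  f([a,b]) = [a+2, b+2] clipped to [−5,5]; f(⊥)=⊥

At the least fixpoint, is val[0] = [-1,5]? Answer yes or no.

yes

Iteration log — 6 steps:
  step 1. node 0  ⊔preds=⊥  new=⊥  stable
  step 2. node 1  ⊔preds=⊥  new=[-3,3]  old=[-1,0]  +wl: 
  step 3. node 2  ⊔preds=[-3,3]  new=[-1,5]  old=⊥  +wl: 0,1
  step 4. node 0  ⊔preds=[-1,5]  new=[-1,5]  old=⊥  +wl: 2
  step 5. node 1  ⊔preds=[-1,5]  new=[-3,3]  stable
  step 6. node 2  ⊔preds=[-3,5]  new=[-1,5]  stable

Least fixpoint reached:
  node 0: [-1,5]
  node 1: [-3,3]
  node 2: [-1,5]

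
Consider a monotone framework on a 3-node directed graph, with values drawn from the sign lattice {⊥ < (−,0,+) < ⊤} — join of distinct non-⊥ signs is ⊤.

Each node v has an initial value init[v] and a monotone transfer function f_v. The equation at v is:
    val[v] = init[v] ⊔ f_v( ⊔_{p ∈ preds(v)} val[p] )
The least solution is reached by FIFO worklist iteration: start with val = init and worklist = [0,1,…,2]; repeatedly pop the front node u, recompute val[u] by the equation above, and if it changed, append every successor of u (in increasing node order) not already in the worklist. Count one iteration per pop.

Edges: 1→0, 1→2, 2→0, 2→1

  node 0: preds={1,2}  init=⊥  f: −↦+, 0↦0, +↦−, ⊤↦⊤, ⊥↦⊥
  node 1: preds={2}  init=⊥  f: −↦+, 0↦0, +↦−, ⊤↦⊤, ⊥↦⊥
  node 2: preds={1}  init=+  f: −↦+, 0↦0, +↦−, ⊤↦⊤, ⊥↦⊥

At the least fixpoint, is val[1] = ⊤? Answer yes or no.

Iteration log — 4 steps:
  step 1. node 0  ⊔preds=+  new=−  old=⊥  +wl: 
  step 2. node 1  ⊔preds=+  new=−  old=⊥  +wl: 0
  step 3. node 2  ⊔preds=−  new=+  stable
  step 4. node 0  ⊔preds=⊤  new=⊤  old=−  +wl: 

Least fixpoint reached:
  node 0: ⊤
  node 1: −
  node 2: +

no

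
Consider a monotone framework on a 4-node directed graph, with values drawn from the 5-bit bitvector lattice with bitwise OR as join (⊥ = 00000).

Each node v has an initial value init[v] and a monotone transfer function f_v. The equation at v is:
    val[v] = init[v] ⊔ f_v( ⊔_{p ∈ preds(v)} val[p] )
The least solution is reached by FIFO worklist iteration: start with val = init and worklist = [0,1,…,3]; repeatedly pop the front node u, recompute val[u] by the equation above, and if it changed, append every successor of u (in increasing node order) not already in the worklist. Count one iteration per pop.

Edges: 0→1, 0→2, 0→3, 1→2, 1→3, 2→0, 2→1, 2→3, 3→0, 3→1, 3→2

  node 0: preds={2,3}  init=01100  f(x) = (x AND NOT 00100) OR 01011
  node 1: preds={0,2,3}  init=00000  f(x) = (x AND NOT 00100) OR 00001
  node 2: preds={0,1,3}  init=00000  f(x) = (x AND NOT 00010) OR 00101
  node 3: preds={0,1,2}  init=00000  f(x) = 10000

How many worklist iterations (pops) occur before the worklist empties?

10

Iteration log — 10 steps:
  step 1. node 0  ⊔preds=00000  new=01111  old=01100  +wl: 
  step 2. node 1  ⊔preds=01111  new=01011  old=00000  +wl: 
  step 3. node 2  ⊔preds=01111  new=01101  old=00000  +wl: 0,1
  step 4. node 3  ⊔preds=01111  new=10000  old=00000  +wl: 2
  step 5. node 0  ⊔preds=11101  new=11111  old=01111  +wl: 3
  step 6. node 1  ⊔preds=11111  new=11011  old=01011  +wl: 
  step 7. node 2  ⊔preds=11111  new=11101  old=01101  +wl: 0,1
  step 8. node 3  ⊔preds=11111  new=10000  stable
  step 9. node 0  ⊔preds=11101  new=11111  stable
  step 10. node 1  ⊔preds=11111  new=11011  stable

Least fixpoint reached:
  node 0: 11111
  node 1: 11011
  node 2: 11101
  node 3: 10000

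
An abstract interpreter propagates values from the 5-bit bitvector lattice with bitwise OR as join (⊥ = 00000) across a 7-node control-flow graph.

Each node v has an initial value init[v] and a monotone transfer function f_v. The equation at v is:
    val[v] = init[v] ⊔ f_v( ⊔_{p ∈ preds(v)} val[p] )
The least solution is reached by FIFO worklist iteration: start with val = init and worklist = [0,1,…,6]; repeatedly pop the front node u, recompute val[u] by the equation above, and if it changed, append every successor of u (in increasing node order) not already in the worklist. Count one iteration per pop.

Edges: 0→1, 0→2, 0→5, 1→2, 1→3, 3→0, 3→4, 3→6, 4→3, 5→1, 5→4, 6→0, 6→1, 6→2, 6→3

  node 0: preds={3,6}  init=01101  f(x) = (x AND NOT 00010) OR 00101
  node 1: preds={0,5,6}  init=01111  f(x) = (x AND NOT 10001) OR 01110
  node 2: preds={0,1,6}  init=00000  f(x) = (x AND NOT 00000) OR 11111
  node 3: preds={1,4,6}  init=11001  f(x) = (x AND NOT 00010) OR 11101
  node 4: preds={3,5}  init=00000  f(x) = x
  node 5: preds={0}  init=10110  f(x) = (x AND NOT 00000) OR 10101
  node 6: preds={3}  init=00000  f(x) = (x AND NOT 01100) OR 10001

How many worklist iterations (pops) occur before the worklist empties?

12

Worklist (12 pops):
  #1 pop 0: in=11001 → 11101 (was 01101); enqueue []
  #2 pop 1: in=11111 → 01111 (no change)
  #3 pop 2: in=11111 → 11111 (was 00000); enqueue []
  #4 pop 3: in=01111 → 11101 (was 11001); enqueue [0]
  #5 pop 4: in=11111 → 11111 (was 00000); enqueue [3]
  #6 pop 5: in=11101 → 11111 (was 10110); enqueue [1,4]
  #7 pop 6: in=11101 → 10001 (was 00000); enqueue [2]
  #8 pop 0: in=11101 → 11101 (no change)
  #9 pop 3: in=11111 → 11101 (no change)
  #10 pop 1: in=11111 → 01111 (no change)
  #11 pop 4: in=11111 → 11111 (no change)
  #12 pop 2: in=11111 → 11111 (no change)

Fixpoint:
  val[0] = 11101
  val[1] = 01111
  val[2] = 11111
  val[3] = 11101
  val[4] = 11111
  val[5] = 11111
  val[6] = 10001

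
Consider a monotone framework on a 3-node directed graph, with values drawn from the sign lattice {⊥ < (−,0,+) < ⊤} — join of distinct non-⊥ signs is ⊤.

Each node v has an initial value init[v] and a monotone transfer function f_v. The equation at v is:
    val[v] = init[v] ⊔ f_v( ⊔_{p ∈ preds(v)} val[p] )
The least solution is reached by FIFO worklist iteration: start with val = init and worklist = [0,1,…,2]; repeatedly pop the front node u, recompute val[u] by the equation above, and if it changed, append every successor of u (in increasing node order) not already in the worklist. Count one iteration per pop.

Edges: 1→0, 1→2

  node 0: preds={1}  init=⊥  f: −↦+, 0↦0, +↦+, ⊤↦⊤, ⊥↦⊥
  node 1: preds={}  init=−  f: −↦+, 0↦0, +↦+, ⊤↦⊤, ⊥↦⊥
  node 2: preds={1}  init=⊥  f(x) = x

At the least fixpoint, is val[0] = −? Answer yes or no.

no

Worklist (3 pops):
  #1 pop 0: in=− → + (was ⊥); enqueue []
  #2 pop 1: in=⊥ → − (no change)
  #3 pop 2: in=− → − (was ⊥); enqueue []

Fixpoint:
  val[0] = +
  val[1] = −
  val[2] = −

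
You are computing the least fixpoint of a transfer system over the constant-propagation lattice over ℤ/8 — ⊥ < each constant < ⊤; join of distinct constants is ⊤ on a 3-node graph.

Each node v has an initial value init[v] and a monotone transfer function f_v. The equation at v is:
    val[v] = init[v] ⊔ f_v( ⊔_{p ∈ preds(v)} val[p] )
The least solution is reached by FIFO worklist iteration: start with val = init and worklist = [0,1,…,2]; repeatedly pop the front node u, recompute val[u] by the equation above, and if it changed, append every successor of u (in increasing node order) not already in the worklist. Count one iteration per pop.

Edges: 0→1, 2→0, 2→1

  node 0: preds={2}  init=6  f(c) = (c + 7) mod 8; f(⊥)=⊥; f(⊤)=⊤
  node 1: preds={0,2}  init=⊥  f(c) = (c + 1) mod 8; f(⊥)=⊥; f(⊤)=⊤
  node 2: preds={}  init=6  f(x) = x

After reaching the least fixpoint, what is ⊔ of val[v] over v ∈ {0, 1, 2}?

⊤

Trace (3 dequeues):
  [1] u=0 | in 6 | out ⊤ | prev 6 | push {}
  [2] u=1 | in ⊤ | out ⊤ | prev ⊥ | push {}
  [3] u=2 | in ⊥ | out 6 | ==

Converged values:
  [0] ⊤
  [1] ⊤
  [2] 6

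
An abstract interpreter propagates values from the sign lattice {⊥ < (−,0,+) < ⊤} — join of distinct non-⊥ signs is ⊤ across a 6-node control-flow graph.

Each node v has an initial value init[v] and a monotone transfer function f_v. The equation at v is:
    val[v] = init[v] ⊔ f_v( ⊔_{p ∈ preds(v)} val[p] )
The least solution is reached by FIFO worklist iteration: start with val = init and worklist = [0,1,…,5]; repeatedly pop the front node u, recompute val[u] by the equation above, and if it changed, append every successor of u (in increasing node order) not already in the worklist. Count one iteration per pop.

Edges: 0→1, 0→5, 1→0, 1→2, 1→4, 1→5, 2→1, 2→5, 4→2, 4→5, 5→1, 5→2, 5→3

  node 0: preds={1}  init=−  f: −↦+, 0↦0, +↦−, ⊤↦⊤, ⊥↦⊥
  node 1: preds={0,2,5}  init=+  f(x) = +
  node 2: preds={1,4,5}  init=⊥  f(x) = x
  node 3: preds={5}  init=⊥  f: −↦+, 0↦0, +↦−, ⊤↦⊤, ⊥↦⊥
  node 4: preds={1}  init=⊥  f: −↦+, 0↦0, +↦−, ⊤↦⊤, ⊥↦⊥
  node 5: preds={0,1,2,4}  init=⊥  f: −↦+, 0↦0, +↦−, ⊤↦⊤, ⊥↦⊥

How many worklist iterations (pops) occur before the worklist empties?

11

Trace (11 dequeues):
  [1] u=0 | in + | out − | ==
  [2] u=1 | in − | out + | ==
  [3] u=2 | in + | out + | prev ⊥ | push {1}
  [4] u=3 | in ⊥ | out ⊥ | ==
  [5] u=4 | in + | out − | prev ⊥ | push {2}
  [6] u=5 | in ⊤ | out ⊤ | prev ⊥ | push {3}
  [7] u=1 | in ⊤ | out + | ==
  [8] u=2 | in ⊤ | out ⊤ | prev + | push {1,5}
  [9] u=3 | in ⊤ | out ⊤ | prev ⊥ | push {}
  [10] u=1 | in ⊤ | out + | ==
  [11] u=5 | in ⊤ | out ⊤ | ==

Converged values:
  [0] −
  [1] +
  [2] ⊤
  [3] ⊤
  [4] −
  [5] ⊤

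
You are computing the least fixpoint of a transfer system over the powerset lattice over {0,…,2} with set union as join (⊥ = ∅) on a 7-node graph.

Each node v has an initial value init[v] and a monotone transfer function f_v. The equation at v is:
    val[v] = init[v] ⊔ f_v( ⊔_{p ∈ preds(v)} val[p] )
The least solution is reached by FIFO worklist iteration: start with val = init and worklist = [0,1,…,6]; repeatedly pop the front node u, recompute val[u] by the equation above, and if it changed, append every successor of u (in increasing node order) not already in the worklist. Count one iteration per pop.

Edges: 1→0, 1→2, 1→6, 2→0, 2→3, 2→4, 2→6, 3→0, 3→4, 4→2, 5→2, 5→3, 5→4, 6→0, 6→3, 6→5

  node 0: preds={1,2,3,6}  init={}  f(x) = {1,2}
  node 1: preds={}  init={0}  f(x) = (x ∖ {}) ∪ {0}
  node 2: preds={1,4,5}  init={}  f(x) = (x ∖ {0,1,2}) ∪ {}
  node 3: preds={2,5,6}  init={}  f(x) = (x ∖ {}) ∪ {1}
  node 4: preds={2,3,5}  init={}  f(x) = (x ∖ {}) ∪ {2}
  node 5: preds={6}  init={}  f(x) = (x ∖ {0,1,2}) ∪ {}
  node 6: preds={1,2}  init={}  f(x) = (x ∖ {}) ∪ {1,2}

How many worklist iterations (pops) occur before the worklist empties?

Trace (14 dequeues):
  [1] u=0 | in {0} | out {1,2} | prev {} | push {}
  [2] u=1 | in {} | out {0} | ==
  [3] u=2 | in {0} | out {} | ==
  [4] u=3 | in {} | out {1} | prev {} | push {0}
  [5] u=4 | in {1} | out {1,2} | prev {} | push {2}
  [6] u=5 | in {} | out {} | ==
  [7] u=6 | in {0} | out {0,1,2} | prev {} | push {3,5}
  [8] u=0 | in {0,1,2} | out {1,2} | ==
  [9] u=2 | in {0,1,2} | out {} | ==
  [10] u=3 | in {0,1,2} | out {0,1,2} | prev {1} | push {0,4}
  [11] u=5 | in {0,1,2} | out {} | ==
  [12] u=0 | in {0,1,2} | out {1,2} | ==
  [13] u=4 | in {0,1,2} | out {0,1,2} | prev {1,2} | push {2}
  [14] u=2 | in {0,1,2} | out {} | ==

Converged values:
  [0] {1,2}
  [1] {0}
  [2] {}
  [3] {0,1,2}
  [4] {0,1,2}
  [5] {}
  [6] {0,1,2}

14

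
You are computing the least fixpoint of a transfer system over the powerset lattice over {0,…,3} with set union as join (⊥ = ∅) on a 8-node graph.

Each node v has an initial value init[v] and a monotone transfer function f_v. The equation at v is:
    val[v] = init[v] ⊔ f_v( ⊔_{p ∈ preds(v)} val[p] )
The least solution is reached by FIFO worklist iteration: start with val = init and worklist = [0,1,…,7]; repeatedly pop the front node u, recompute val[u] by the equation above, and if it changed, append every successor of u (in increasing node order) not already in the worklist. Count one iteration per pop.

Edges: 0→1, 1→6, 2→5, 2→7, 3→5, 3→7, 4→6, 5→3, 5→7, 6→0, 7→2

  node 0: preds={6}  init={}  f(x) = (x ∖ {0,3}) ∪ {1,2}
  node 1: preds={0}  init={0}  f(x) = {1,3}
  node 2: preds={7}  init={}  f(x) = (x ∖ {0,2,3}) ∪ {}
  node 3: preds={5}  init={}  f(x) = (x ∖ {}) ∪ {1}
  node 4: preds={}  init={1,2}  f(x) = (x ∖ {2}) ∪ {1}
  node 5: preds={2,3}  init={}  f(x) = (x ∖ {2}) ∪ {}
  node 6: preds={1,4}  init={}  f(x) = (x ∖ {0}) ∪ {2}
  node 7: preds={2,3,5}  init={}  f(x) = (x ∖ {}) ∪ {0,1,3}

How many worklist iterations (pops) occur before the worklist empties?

Worklist (13 pops):
  #1 pop 0: in={} → {1,2} (was {}); enqueue []
  #2 pop 1: in={1,2} → {0,1,3} (was {0}); enqueue []
  #3 pop 2: in={} → {} (no change)
  #4 pop 3: in={} → {1} (was {}); enqueue []
  #5 pop 4: in={} → {1,2} (no change)
  #6 pop 5: in={1} → {1} (was {}); enqueue [3]
  #7 pop 6: in={0,1,2,3} → {1,2,3} (was {}); enqueue [0]
  #8 pop 7: in={1} → {0,1,3} (was {}); enqueue [2]
  #9 pop 3: in={1} → {1} (no change)
  #10 pop 0: in={1,2,3} → {1,2} (no change)
  #11 pop 2: in={0,1,3} → {1} (was {}); enqueue [5,7]
  #12 pop 5: in={1} → {1} (no change)
  #13 pop 7: in={1} → {0,1,3} (no change)

Fixpoint:
  val[0] = {1,2}
  val[1] = {0,1,3}
  val[2] = {1}
  val[3] = {1}
  val[4] = {1,2}
  val[5] = {1}
  val[6] = {1,2,3}
  val[7] = {0,1,3}

13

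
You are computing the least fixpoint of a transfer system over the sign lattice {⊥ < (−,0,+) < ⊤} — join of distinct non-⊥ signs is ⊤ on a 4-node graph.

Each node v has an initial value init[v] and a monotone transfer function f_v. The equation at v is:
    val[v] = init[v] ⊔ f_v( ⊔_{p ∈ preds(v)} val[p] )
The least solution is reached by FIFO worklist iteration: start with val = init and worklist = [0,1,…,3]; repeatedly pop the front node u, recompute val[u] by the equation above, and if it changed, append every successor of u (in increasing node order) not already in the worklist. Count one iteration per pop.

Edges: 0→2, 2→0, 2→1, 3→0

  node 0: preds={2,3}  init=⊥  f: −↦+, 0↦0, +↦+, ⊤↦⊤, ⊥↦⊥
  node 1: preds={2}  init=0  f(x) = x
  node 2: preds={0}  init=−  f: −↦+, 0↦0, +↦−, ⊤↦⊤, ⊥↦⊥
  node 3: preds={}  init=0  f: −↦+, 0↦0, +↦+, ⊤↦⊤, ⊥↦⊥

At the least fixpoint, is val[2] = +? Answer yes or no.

Trace (6 dequeues):
  [1] u=0 | in ⊤ | out ⊤ | prev ⊥ | push {}
  [2] u=1 | in − | out ⊤ | prev 0 | push {}
  [3] u=2 | in ⊤ | out ⊤ | prev − | push {0,1}
  [4] u=3 | in ⊥ | out 0 | ==
  [5] u=0 | in ⊤ | out ⊤ | ==
  [6] u=1 | in ⊤ | out ⊤ | ==

Converged values:
  [0] ⊤
  [1] ⊤
  [2] ⊤
  [3] 0

no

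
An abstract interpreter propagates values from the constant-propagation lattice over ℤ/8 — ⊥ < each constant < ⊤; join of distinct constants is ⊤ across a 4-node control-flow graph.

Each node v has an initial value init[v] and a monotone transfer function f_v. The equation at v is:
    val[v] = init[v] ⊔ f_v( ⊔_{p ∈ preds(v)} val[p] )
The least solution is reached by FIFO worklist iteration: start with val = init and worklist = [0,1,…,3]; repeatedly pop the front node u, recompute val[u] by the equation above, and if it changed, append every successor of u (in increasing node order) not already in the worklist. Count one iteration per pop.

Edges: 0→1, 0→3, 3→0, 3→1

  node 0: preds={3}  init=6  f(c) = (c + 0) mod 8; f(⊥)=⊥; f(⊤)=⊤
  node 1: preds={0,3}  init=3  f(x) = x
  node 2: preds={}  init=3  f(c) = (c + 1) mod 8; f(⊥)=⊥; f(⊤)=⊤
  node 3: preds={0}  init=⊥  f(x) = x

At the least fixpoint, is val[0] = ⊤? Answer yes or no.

no

Iteration log — 6 steps:
  step 1. node 0  ⊔preds=⊥  new=6  stable
  step 2. node 1  ⊔preds=6  new=⊤  old=3  +wl: 
  step 3. node 2  ⊔preds=⊥  new=3  stable
  step 4. node 3  ⊔preds=6  new=6  old=⊥  +wl: 0,1
  step 5. node 0  ⊔preds=6  new=6  stable
  step 6. node 1  ⊔preds=6  new=⊤  stable

Least fixpoint reached:
  node 0: 6
  node 1: ⊤
  node 2: 3
  node 3: 6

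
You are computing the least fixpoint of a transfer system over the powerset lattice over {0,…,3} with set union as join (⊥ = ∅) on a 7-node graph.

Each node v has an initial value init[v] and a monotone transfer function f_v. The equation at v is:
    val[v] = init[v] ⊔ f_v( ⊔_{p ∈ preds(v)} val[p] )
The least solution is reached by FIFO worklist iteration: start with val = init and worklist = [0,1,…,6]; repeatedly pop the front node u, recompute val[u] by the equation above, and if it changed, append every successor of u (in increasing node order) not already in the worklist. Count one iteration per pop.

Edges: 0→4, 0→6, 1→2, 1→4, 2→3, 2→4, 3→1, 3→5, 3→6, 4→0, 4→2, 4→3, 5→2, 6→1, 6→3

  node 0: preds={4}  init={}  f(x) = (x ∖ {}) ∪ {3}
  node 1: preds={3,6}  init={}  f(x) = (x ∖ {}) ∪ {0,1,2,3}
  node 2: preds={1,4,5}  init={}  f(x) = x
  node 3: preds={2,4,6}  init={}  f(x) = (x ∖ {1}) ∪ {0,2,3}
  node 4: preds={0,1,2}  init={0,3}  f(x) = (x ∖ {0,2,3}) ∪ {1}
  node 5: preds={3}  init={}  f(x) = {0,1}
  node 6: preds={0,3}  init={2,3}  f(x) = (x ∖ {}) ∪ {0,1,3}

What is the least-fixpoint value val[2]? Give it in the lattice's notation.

Iteration log — 13 steps:
  step 1. node 0  ⊔preds={0,3}  new={0,3}  old={}  +wl: 
  step 2. node 1  ⊔preds={2,3}  new={0,1,2,3}  old={}  +wl: 
  step 3. node 2  ⊔preds={0,1,2,3}  new={0,1,2,3}  old={}  +wl: 
  step 4. node 3  ⊔preds={0,1,2,3}  new={0,2,3}  old={}  +wl: 1
  step 5. node 4  ⊔preds={0,1,2,3}  new={0,1,3}  old={0,3}  +wl: 0,2,3
  step 6. node 5  ⊔preds={0,2,3}  new={0,1}  old={}  +wl: 
  step 7. node 6  ⊔preds={0,2,3}  new={0,1,2,3}  old={2,3}  +wl: 
  step 8. node 1  ⊔preds={0,1,2,3}  new={0,1,2,3}  stable
  step 9. node 0  ⊔preds={0,1,3}  new={0,1,3}  old={0,3}  +wl: 4,6
  step 10. node 2  ⊔preds={0,1,2,3}  new={0,1,2,3}  stable
  step 11. node 3  ⊔preds={0,1,2,3}  new={0,2,3}  stable
  step 12. node 4  ⊔preds={0,1,2,3}  new={0,1,3}  stable
  step 13. node 6  ⊔preds={0,1,2,3}  new={0,1,2,3}  stable

Least fixpoint reached:
  node 0: {0,1,3}
  node 1: {0,1,2,3}
  node 2: {0,1,2,3}
  node 3: {0,2,3}
  node 4: {0,1,3}
  node 5: {0,1}
  node 6: {0,1,2,3}

{0,1,2,3}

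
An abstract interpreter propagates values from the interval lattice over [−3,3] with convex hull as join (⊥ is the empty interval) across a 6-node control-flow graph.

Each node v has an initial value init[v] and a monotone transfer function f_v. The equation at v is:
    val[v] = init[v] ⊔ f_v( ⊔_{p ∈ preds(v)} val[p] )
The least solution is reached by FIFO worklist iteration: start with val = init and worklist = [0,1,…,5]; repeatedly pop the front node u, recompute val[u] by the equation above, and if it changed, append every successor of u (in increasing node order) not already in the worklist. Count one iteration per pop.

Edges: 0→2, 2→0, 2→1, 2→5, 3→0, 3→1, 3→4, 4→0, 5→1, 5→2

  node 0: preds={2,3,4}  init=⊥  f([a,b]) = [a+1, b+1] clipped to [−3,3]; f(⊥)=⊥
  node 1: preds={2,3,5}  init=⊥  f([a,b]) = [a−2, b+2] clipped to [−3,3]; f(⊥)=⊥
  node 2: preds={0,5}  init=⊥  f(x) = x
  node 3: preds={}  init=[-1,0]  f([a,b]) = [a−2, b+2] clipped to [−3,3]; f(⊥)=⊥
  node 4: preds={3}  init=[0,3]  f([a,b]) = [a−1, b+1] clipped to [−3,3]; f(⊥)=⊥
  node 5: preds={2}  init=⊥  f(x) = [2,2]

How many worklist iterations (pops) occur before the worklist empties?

12

Iteration log — 12 steps:
  step 1. node 0  ⊔preds=[-1,3]  new=[0,3]  old=⊥  +wl: 
  step 2. node 1  ⊔preds=[-1,0]  new=[-3,2]  old=⊥  +wl: 
  step 3. node 2  ⊔preds=[0,3]  new=[0,3]  old=⊥  +wl: 0,1
  step 4. node 3  ⊔preds=⊥  new=[-1,0]  stable
  step 5. node 4  ⊔preds=[-1,0]  new=[-2,3]  old=[0,3]  +wl: 
  step 6. node 5  ⊔preds=[0,3]  new=[2,2]  old=⊥  +wl: 2
  step 7. node 0  ⊔preds=[-2,3]  new=[-1,3]  old=[0,3]  +wl: 
  step 8. node 1  ⊔preds=[-1,3]  new=[-3,3]  old=[-3,2]  +wl: 
  step 9. node 2  ⊔preds=[-1,3]  new=[-1,3]  old=[0,3]  +wl: 0,1,5
  step 10. node 0  ⊔preds=[-2,3]  new=[-1,3]  stable
  step 11. node 1  ⊔preds=[-1,3]  new=[-3,3]  stable
  step 12. node 5  ⊔preds=[-1,3]  new=[2,2]  stable

Least fixpoint reached:
  node 0: [-1,3]
  node 1: [-3,3]
  node 2: [-1,3]
  node 3: [-1,0]
  node 4: [-2,3]
  node 5: [2,2]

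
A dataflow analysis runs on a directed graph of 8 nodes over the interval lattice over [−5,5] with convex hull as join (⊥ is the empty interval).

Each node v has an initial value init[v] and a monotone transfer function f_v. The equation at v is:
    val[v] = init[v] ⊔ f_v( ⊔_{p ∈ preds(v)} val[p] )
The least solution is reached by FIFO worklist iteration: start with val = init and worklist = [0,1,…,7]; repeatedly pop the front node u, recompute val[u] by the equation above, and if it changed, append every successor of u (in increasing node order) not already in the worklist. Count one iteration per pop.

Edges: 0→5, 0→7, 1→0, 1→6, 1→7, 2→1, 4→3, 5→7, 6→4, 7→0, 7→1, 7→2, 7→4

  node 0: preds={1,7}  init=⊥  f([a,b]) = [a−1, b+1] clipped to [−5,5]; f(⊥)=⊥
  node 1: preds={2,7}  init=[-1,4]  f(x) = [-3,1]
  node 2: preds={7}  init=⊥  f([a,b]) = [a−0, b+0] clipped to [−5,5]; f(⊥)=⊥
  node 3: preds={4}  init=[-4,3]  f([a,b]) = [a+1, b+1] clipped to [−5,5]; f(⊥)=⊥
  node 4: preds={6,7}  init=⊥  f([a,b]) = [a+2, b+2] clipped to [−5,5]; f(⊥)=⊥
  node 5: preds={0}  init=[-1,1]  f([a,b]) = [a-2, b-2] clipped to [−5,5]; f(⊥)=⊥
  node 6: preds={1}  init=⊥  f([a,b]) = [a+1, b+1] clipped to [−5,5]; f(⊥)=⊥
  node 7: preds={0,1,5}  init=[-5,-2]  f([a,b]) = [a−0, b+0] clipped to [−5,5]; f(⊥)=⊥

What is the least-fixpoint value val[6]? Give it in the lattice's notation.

Trace (15 dequeues):
  [1] u=0 | in [-5,4] | out [-5,5] | prev ⊥ | push {}
  [2] u=1 | in [-5,-2] | out [-3,4] | prev [-1,4] | push {0}
  [3] u=2 | in [-5,-2] | out [-5,-2] | prev ⊥ | push {1}
  [4] u=3 | in ⊥ | out [-4,3] | ==
  [5] u=4 | in [-5,-2] | out [-3,0] | prev ⊥ | push {3}
  [6] u=5 | in [-5,5] | out [-5,3] | prev [-1,1] | push {}
  [7] u=6 | in [-3,4] | out [-2,5] | prev ⊥ | push {4}
  [8] u=7 | in [-5,5] | out [-5,5] | prev [-5,-2] | push {2}
  [9] u=0 | in [-5,5] | out [-5,5] | ==
  [10] u=1 | in [-5,5] | out [-3,4] | ==
  [11] u=3 | in [-3,0] | out [-4,3] | ==
  [12] u=4 | in [-5,5] | out [-3,5] | prev [-3,0] | push {3}
  [13] u=2 | in [-5,5] | out [-5,5] | prev [-5,-2] | push {1}
  [14] u=3 | in [-3,5] | out [-4,5] | prev [-4,3] | push {}
  [15] u=1 | in [-5,5] | out [-3,4] | ==

Converged values:
  [0] [-5,5]
  [1] [-3,4]
  [2] [-5,5]
  [3] [-4,5]
  [4] [-3,5]
  [5] [-5,3]
  [6] [-2,5]
  [7] [-5,5]

[-2,5]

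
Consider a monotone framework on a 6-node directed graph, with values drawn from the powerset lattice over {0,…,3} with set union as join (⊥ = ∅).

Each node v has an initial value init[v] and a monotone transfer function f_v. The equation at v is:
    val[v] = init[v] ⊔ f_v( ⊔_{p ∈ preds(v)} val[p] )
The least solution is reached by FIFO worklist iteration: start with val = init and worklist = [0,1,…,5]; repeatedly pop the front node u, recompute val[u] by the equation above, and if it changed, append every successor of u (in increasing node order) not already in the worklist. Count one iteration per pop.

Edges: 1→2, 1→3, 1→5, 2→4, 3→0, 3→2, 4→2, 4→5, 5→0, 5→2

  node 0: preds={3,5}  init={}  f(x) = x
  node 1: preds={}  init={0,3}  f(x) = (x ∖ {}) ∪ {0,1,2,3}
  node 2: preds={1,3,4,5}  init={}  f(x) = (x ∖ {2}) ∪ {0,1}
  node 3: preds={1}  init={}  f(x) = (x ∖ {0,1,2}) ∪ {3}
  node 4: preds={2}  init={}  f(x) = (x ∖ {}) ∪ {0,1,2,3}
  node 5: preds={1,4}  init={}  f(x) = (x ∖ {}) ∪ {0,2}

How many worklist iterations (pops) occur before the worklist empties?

Trace (8 dequeues):
  [1] u=0 | in {} | out {} | ==
  [2] u=1 | in {} | out {0,1,2,3} | prev {0,3} | push {}
  [3] u=2 | in {0,1,2,3} | out {0,1,3} | prev {} | push {}
  [4] u=3 | in {0,1,2,3} | out {3} | prev {} | push {0,2}
  [5] u=4 | in {0,1,3} | out {0,1,2,3} | prev {} | push {}
  [6] u=5 | in {0,1,2,3} | out {0,1,2,3} | prev {} | push {}
  [7] u=0 | in {0,1,2,3} | out {0,1,2,3} | prev {} | push {}
  [8] u=2 | in {0,1,2,3} | out {0,1,3} | ==

Converged values:
  [0] {0,1,2,3}
  [1] {0,1,2,3}
  [2] {0,1,3}
  [3] {3}
  [4] {0,1,2,3}
  [5] {0,1,2,3}

8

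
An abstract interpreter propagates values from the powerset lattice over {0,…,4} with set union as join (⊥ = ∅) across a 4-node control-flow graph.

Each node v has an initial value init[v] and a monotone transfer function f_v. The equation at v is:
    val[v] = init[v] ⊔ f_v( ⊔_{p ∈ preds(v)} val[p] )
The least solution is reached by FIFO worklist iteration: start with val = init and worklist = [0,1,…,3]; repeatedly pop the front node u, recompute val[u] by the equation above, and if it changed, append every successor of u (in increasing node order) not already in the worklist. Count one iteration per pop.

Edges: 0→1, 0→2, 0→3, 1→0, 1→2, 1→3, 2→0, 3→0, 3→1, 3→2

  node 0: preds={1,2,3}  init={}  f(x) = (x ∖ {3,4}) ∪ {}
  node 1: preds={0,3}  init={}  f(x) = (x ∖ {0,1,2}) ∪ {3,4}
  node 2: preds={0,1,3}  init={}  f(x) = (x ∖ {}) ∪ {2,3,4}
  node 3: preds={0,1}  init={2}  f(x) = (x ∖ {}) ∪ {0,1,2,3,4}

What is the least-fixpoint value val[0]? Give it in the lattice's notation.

{0,1,2}

Trace (9 dequeues):
  [1] u=0 | in {2} | out {2} | prev {} | push {}
  [2] u=1 | in {2} | out {3,4} | prev {} | push {0}
  [3] u=2 | in {2,3,4} | out {2,3,4} | prev {} | push {}
  [4] u=3 | in {2,3,4} | out {0,1,2,3,4} | prev {2} | push {1,2}
  [5] u=0 | in {0,1,2,3,4} | out {0,1,2} | prev {2} | push {3}
  [6] u=1 | in {0,1,2,3,4} | out {3,4} | ==
  [7] u=2 | in {0,1,2,3,4} | out {0,1,2,3,4} | prev {2,3,4} | push {0}
  [8] u=3 | in {0,1,2,3,4} | out {0,1,2,3,4} | ==
  [9] u=0 | in {0,1,2,3,4} | out {0,1,2} | ==

Converged values:
  [0] {0,1,2}
  [1] {3,4}
  [2] {0,1,2,3,4}
  [3] {0,1,2,3,4}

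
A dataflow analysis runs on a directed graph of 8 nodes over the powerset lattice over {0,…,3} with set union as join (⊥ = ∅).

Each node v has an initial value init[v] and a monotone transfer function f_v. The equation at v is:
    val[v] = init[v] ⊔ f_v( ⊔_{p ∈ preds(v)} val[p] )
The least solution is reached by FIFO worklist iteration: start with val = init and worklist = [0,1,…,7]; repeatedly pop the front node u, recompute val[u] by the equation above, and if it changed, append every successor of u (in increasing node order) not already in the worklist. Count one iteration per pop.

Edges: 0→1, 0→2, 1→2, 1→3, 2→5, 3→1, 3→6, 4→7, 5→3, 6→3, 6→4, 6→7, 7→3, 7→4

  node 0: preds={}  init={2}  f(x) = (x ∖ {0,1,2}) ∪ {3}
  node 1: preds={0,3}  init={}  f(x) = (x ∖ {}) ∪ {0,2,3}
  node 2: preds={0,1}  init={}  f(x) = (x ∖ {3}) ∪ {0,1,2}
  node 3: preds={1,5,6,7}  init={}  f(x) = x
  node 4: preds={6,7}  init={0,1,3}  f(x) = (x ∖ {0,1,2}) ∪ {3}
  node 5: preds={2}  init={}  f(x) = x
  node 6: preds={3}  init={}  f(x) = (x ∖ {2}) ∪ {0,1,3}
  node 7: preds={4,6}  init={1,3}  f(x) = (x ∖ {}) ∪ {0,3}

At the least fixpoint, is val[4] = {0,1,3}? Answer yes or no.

Iteration log — 12 steps:
  step 1. node 0  ⊔preds={}  new={2,3}  old={2}  +wl: 
  step 2. node 1  ⊔preds={2,3}  new={0,2,3}  old={}  +wl: 
  step 3. node 2  ⊔preds={0,2,3}  new={0,1,2}  old={}  +wl: 
  step 4. node 3  ⊔preds={0,1,2,3}  new={0,1,2,3}  old={}  +wl: 1
  step 5. node 4  ⊔preds={1,3}  new={0,1,3}  stable
  step 6. node 5  ⊔preds={0,1,2}  new={0,1,2}  old={}  +wl: 3
  step 7. node 6  ⊔preds={0,1,2,3}  new={0,1,3}  old={}  +wl: 4
  step 8. node 7  ⊔preds={0,1,3}  new={0,1,3}  old={1,3}  +wl: 
  step 9. node 1  ⊔preds={0,1,2,3}  new={0,1,2,3}  old={0,2,3}  +wl: 2
  step 10. node 3  ⊔preds={0,1,2,3}  new={0,1,2,3}  stable
  step 11. node 4  ⊔preds={0,1,3}  new={0,1,3}  stable
  step 12. node 2  ⊔preds={0,1,2,3}  new={0,1,2}  stable

Least fixpoint reached:
  node 0: {2,3}
  node 1: {0,1,2,3}
  node 2: {0,1,2}
  node 3: {0,1,2,3}
  node 4: {0,1,3}
  node 5: {0,1,2}
  node 6: {0,1,3}
  node 7: {0,1,3}

yes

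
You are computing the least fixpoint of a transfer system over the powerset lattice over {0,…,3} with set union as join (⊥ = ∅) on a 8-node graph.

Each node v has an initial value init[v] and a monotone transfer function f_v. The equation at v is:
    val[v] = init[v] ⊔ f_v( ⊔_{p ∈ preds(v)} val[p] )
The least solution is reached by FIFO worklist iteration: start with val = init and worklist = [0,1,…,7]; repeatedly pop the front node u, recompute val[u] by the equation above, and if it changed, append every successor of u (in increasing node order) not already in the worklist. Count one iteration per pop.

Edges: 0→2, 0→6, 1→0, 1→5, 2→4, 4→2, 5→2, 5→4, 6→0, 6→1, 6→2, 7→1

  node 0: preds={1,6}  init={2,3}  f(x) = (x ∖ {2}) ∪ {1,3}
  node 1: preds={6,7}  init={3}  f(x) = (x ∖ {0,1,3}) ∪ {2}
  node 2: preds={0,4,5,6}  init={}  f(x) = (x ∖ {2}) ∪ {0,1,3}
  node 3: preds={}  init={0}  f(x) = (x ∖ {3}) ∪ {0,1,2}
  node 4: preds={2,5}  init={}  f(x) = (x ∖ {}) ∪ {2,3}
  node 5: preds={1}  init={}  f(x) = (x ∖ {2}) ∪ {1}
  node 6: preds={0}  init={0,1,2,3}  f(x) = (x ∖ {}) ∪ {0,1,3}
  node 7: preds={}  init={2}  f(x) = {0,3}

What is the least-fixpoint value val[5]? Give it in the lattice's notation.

Worklist (12 pops):
  #1 pop 0: in={0,1,2,3} → {0,1,2,3} (was {2,3}); enqueue []
  #2 pop 1: in={0,1,2,3} → {2,3} (was {3}); enqueue [0]
  #3 pop 2: in={0,1,2,3} → {0,1,3} (was {}); enqueue []
  #4 pop 3: in={} → {0,1,2} (was {0}); enqueue []
  #5 pop 4: in={0,1,3} → {0,1,2,3} (was {}); enqueue [2]
  #6 pop 5: in={2,3} → {1,3} (was {}); enqueue [4]
  #7 pop 6: in={0,1,2,3} → {0,1,2,3} (no change)
  #8 pop 7: in={} → {0,2,3} (was {2}); enqueue [1]
  #9 pop 0: in={0,1,2,3} → {0,1,2,3} (no change)
  #10 pop 2: in={0,1,2,3} → {0,1,3} (no change)
  #11 pop 4: in={0,1,3} → {0,1,2,3} (no change)
  #12 pop 1: in={0,1,2,3} → {2,3} (no change)

Fixpoint:
  val[0] = {0,1,2,3}
  val[1] = {2,3}
  val[2] = {0,1,3}
  val[3] = {0,1,2}
  val[4] = {0,1,2,3}
  val[5] = {1,3}
  val[6] = {0,1,2,3}
  val[7] = {0,2,3}

{1,3}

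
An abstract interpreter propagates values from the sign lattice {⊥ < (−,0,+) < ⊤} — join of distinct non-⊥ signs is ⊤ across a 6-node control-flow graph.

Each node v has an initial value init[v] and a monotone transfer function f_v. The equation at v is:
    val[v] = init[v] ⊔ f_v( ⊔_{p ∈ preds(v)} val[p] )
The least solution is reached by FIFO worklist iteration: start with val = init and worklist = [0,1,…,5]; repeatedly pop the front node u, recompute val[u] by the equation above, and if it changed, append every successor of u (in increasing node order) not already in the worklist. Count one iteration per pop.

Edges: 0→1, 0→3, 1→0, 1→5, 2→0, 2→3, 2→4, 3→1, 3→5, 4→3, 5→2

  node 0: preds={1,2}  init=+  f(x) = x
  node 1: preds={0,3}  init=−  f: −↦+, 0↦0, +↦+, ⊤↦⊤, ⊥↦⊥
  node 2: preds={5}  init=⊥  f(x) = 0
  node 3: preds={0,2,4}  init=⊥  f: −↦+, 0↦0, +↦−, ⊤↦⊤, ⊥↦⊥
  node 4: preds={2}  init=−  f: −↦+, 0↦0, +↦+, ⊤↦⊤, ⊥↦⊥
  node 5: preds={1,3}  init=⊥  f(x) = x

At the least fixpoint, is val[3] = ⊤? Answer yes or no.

yes

Iteration log — 10 steps:
  step 1. node 0  ⊔preds=−  new=⊤  old=+  +wl: 
  step 2. node 1  ⊔preds=⊤  new=⊤  old=−  +wl: 0
  step 3. node 2  ⊔preds=⊥  new=0  old=⊥  +wl: 
  step 4. node 3  ⊔preds=⊤  new=⊤  old=⊥  +wl: 1
  step 5. node 4  ⊔preds=0  new=⊤  old=−  +wl: 3
  step 6. node 5  ⊔preds=⊤  new=⊤  old=⊥  +wl: 2
  step 7. node 0  ⊔preds=⊤  new=⊤  stable
  step 8. node 1  ⊔preds=⊤  new=⊤  stable
  step 9. node 3  ⊔preds=⊤  new=⊤  stable
  step 10. node 2  ⊔preds=⊤  new=0  stable

Least fixpoint reached:
  node 0: ⊤
  node 1: ⊤
  node 2: 0
  node 3: ⊤
  node 4: ⊤
  node 5: ⊤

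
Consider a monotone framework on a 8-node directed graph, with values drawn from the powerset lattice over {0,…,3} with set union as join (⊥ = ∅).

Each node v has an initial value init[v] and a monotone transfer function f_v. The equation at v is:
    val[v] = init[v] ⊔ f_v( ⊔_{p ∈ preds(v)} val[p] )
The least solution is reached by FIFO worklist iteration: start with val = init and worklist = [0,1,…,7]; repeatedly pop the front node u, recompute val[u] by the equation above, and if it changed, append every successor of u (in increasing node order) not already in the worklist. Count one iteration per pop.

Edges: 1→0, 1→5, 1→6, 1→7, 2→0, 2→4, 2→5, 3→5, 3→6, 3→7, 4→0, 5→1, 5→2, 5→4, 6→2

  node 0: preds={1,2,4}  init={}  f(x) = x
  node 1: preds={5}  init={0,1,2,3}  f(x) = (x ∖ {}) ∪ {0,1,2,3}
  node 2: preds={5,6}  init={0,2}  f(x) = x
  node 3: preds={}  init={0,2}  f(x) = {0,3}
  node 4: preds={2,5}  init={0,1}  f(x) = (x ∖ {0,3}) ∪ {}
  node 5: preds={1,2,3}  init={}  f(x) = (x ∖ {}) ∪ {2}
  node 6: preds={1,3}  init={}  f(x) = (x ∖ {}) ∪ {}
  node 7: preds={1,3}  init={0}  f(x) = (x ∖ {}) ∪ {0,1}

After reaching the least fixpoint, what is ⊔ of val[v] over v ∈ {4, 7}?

Iteration log — 14 steps:
  step 1. node 0  ⊔preds={0,1,2,3}  new={0,1,2,3}  old={}  +wl: 
  step 2. node 1  ⊔preds={}  new={0,1,2,3}  stable
  step 3. node 2  ⊔preds={}  new={0,2}  stable
  step 4. node 3  ⊔preds={}  new={0,2,3}  old={0,2}  +wl: 
  step 5. node 4  ⊔preds={0,2}  new={0,1,2}  old={0,1}  +wl: 0
  step 6. node 5  ⊔preds={0,1,2,3}  new={0,1,2,3}  old={}  +wl: 1,2,4
  step 7. node 6  ⊔preds={0,1,2,3}  new={0,1,2,3}  old={}  +wl: 
  step 8. node 7  ⊔preds={0,1,2,3}  new={0,1,2,3}  old={0}  +wl: 
  step 9. node 0  ⊔preds={0,1,2,3}  new={0,1,2,3}  stable
  step 10. node 1  ⊔preds={0,1,2,3}  new={0,1,2,3}  stable
  step 11. node 2  ⊔preds={0,1,2,3}  new={0,1,2,3}  old={0,2}  +wl: 0,5
  step 12. node 4  ⊔preds={0,1,2,3}  new={0,1,2}  stable
  step 13. node 0  ⊔preds={0,1,2,3}  new={0,1,2,3}  stable
  step 14. node 5  ⊔preds={0,1,2,3}  new={0,1,2,3}  stable

Least fixpoint reached:
  node 0: {0,1,2,3}
  node 1: {0,1,2,3}
  node 2: {0,1,2,3}
  node 3: {0,2,3}
  node 4: {0,1,2}
  node 5: {0,1,2,3}
  node 6: {0,1,2,3}
  node 7: {0,1,2,3}

{0,1,2,3}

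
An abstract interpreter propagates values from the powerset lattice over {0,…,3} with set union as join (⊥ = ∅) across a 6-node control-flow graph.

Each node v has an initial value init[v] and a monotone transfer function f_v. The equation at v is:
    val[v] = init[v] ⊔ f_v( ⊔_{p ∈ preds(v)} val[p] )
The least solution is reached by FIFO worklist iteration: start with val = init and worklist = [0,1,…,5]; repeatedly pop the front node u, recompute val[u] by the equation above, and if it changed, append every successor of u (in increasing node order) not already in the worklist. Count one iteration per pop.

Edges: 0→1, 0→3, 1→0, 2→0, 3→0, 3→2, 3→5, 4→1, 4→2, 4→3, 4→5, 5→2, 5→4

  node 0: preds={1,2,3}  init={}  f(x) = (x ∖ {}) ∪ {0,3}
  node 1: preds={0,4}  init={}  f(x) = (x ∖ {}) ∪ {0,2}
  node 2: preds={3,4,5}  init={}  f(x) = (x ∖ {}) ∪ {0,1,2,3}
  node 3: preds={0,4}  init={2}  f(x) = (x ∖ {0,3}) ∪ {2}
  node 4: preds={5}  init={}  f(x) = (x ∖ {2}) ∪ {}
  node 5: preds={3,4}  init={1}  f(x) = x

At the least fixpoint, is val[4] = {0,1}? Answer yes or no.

no

Trace (14 dequeues):
  [1] u=0 | in {2} | out {0,2,3} | prev {} | push {}
  [2] u=1 | in {0,2,3} | out {0,2,3} | prev {} | push {0}
  [3] u=2 | in {1,2} | out {0,1,2,3} | prev {} | push {}
  [4] u=3 | in {0,2,3} | out {2} | ==
  [5] u=4 | in {1} | out {1} | prev {} | push {1,2,3}
  [6] u=5 | in {1,2} | out {1,2} | prev {1} | push {4}
  [7] u=0 | in {0,1,2,3} | out {0,1,2,3} | prev {0,2,3} | push {}
  [8] u=1 | in {0,1,2,3} | out {0,1,2,3} | prev {0,2,3} | push {0}
  [9] u=2 | in {1,2} | out {0,1,2,3} | ==
  [10] u=3 | in {0,1,2,3} | out {1,2} | prev {2} | push {2,5}
  [11] u=4 | in {1,2} | out {1} | ==
  [12] u=0 | in {0,1,2,3} | out {0,1,2,3} | ==
  [13] u=2 | in {1,2} | out {0,1,2,3} | ==
  [14] u=5 | in {1,2} | out {1,2} | ==

Converged values:
  [0] {0,1,2,3}
  [1] {0,1,2,3}
  [2] {0,1,2,3}
  [3] {1,2}
  [4] {1}
  [5] {1,2}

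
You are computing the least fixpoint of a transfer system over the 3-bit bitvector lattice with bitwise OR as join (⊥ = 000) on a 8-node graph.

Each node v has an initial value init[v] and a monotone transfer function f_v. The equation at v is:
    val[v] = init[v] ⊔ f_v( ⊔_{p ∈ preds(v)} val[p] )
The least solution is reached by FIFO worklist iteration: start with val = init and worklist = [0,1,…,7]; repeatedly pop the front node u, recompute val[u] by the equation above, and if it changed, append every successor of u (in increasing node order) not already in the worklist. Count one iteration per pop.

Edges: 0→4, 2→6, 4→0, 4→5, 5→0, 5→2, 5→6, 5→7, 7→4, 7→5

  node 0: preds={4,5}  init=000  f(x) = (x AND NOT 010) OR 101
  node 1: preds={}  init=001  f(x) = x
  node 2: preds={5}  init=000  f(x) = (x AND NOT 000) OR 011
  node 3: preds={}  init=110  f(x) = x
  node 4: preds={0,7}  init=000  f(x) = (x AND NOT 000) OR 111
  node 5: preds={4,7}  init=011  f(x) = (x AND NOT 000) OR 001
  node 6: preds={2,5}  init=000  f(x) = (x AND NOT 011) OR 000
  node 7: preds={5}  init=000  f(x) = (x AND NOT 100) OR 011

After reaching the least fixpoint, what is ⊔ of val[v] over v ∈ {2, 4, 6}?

Iteration log — 13 steps:
  step 1. node 0  ⊔preds=011  new=101  old=000  +wl: 
  step 2. node 1  ⊔preds=000  new=001  stable
  step 3. node 2  ⊔preds=011  new=011  old=000  +wl: 
  step 4. node 3  ⊔preds=000  new=110  stable
  step 5. node 4  ⊔preds=101  new=111  old=000  +wl: 0
  step 6. node 5  ⊔preds=111  new=111  old=011  +wl: 2
  step 7. node 6  ⊔preds=111  new=100  old=000  +wl: 
  step 8. node 7  ⊔preds=111  new=011  old=000  +wl: 4,5
  step 9. node 0  ⊔preds=111  new=101  stable
  step 10. node 2  ⊔preds=111  new=111  old=011  +wl: 6
  step 11. node 4  ⊔preds=111  new=111  stable
  step 12. node 5  ⊔preds=111  new=111  stable
  step 13. node 6  ⊔preds=111  new=100  stable

Least fixpoint reached:
  node 0: 101
  node 1: 001
  node 2: 111
  node 3: 110
  node 4: 111
  node 5: 111
  node 6: 100
  node 7: 011

111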